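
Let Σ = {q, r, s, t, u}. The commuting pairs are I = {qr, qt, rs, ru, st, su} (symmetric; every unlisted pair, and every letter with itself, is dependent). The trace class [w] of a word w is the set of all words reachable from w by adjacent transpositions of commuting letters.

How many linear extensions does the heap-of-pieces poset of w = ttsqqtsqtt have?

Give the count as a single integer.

252

#0=t has no predecessor
#1=t depends on [0:t]
#2=s has no predecessor
#3=q depends on [2:s]
#4=q depends on [3:q]
#5=t depends on [1:t]
#6=s depends on [4:q]
#7=q depends on [6:s]
#8=t depends on [5:t]
#9=t depends on [8:t]
sources: [0:t, 2:s]
N(rest) = Σ N(rest − s) over sources s of rest; N(one piece) = 1:
  size 1 → [7]=1  [9]=1
  size 2 → [6,7]=1  [7,9]=2  [8,9]=1
  size 3 → [4,6,7]=1  [5,8,9]=1  [6,7,9]=3  [7,8,9]=3
  size 4 → [1,5,8,9]=1  [3,4,6,7]=1  [4,6,7,9]=4  [5,7,8,9]=4  [6,7,8,9]=6
  size 5 → [0,1,5,8,9]=1  [1,5,7,8,9]=5  [2,3,4,6,7]=1  [3,4,6,7,9]=5  [4,6,7,8,9]=10  [5,6,7,8,9]=10
  size 6 → [0,1,5,7,8,9]=6  [1,5,6,7,8,9]=15  [2,3,4,6,7,9]=6  [3,4,6,7,8,9]=15  [4,5,6,7,8,9]=20
  size 7 → [0,1,5,6,7,8,9]=21  [1,4,5,6,7,8,9]=35  [2,3,4,6,7,8,9]=21  [3,4,5,6,7,8,9]=35
  size 8 → [0,1,4,5,6,7,8,9]=56  [1,3,4,5,6,7,8,9]=70  [2,3,4,5,6,7,8,9]=56
  first=0(t) contributes 126
  first=2(s) contributes 126
|[w]| = 252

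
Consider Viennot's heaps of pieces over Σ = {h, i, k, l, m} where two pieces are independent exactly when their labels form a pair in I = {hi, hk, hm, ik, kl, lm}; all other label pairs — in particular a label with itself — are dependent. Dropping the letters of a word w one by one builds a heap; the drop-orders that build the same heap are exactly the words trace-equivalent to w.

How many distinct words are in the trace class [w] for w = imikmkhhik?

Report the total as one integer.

piece 0:i — minimal
piece 1:m rests on {0:i}
piece 2:i rests on {1:m}
piece 3:k rests on {1:m}
piece 4:m rests on {2:i, 3:k}
piece 5:k rests on {4:m}
piece 6:h — minimal
piece 7:h rests on {6:h}
piece 8:i rests on {4:m}
piece 9:k rests on {5:k}
minimal pieces: {0:i, 6:h}
ways to finish when only these pieces remain (= sum over removing one remaining piece with nothing left below it):
  1 left: {7}→1  {8}→1  {9}→1
  2 left: {5,9}→1  {6,7}→1  {7,8}→2  {7,9}→2  {8,9}→2
  3 left: {5,7,9}→3  {5,8,9}→3  {6,7,8}→3  {6,7,9}→3  {7,8,9}→6
  4 left: {4,5,8,9}→3  {5,6,7,9}→6  {5,7,8,9}→12  {6,7,8,9}→12
  5 left: {2,4,5,8,9}→3  {3,4,5,8,9}→3  {4,5,7,8,9}→15  {5,6,7,8,9}→30
  6 left: {2,3,4,5,8,9}→6  {2,4,5,7,8,9}→18  {3,4,5,7,8,9}→18  {4,5,6,7,8,9}→45
  7 left: {1,2,3,4,5,8,9}→6  {2,3,4,5,7,8,9}→42  {2,4,5,6,7,8,9}→63  {3,4,5,6,7,8,9}→63
  8 left: {0,1,2,3,4,5,8,9}→6  {1,2,3,4,5,7,8,9}→48  {2,3,4,5,6,7,8,9}→168
  placing 0:i first → 216 extensions
  placing 6:h first → 54 extensions
total linear extensions = 270

270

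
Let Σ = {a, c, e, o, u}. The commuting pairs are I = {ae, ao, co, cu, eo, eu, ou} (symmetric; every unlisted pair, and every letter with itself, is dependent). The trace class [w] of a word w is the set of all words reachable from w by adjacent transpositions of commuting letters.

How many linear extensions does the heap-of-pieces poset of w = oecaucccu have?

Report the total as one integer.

90

drop 0:o onto floor
drop 1:e onto floor
drop 2:c onto {1:e}
drop 3:a onto {2:c}
drop 4:u onto {3:a}
drop 5:c onto {3:a}
drop 6:c onto {5:c}
drop 7:c onto {6:c}
drop 8:u onto {4:u}
ground layer = {0:o, 1:e}
drop-orders for the pieces not yet dropped (sum over which currently-grounded one goes next):
  1 to go: {0} 1  {7} 1  {8} 1
  2 to go: {0,7} 2  {0,8} 2  {4,8} 1  {6,7} 1  {7,8} 2
  3 to go: {0,4,8} 3  {0,6,7} 3  {0,7,8} 6  {4,7,8} 3  {5,6,7} 1  {6,7,8} 3
  4 to go: {0,4,7,8} 12  {0,5,6,7} 4  {0,6,7,8} 12  {4,6,7,8} 6  {5,6,7,8} 4
  5 to go: {0,4,6,7,8} 30  {0,5,6,7,8} 20  {4,5,6,7,8} 10
  6 to go: {0,4,5,6,7,8} 60  {3,4,5,6,7,8} 10
  7 to go: {0,3,4,5,6,7,8} 70  {2,3,4,5,6,7,8} 10
  if 0:o drops first: 10 orders
  if 1:e drops first: 80 orders
heap linearizations: 90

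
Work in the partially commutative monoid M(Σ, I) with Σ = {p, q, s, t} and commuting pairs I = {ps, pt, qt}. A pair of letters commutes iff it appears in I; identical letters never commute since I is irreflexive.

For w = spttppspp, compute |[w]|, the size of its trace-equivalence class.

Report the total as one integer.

drop 0:s onto floor
drop 1:p onto floor
drop 2:t onto {0:s}
drop 3:t onto {2:t}
drop 4:p onto {1:p}
drop 5:p onto {4:p}
drop 6:s onto {3:t}
drop 7:p onto {5:p}
drop 8:p onto {7:p}
ground layer = {0:s, 1:p}
drop-orders for the pieces not yet dropped (sum over which currently-grounded one goes next):
  1 to go: {6} 1  {8} 1
  2 to go: {3,6} 1  {6,8} 2  {7,8} 1
  3 to go: {2,3,6} 1  {3,6,8} 3  {5,7,8} 1  {6,7,8} 3
  4 to go: {0,2,3,6} 1  {2,3,6,8} 4  {3,6,7,8} 6  {4,5,7,8} 1  {5,6,7,8} 4
  5 to go: {0,2,3,6,8} 5  {1,4,5,7,8} 1  {2,3,6,7,8} 10  {3,5,6,7,8} 10  {4,5,6,7,8} 5
  6 to go: {0,2,3,6,7,8} 15  {1,4,5,6,7,8} 6  {2,3,5,6,7,8} 20  {3,4,5,6,7,8} 15
  7 to go: {0,2,3,5,6,7,8} 35  {1,3,4,5,6,7,8} 21  {2,3,4,5,6,7,8} 35
  if 0:s drops first: 56 orders
  if 1:p drops first: 70 orders
heap linearizations: 126

126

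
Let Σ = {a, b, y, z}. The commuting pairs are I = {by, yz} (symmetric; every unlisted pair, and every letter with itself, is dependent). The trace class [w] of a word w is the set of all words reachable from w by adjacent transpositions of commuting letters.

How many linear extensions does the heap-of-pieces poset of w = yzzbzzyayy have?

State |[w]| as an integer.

21

#0=y has no predecessor
#1=z has no predecessor
#2=z depends on [1:z]
#3=b depends on [2:z]
#4=z depends on [3:b]
#5=z depends on [4:z]
#6=y depends on [0:y]
#7=a depends on [5:z, 6:y]
#8=y depends on [7:a]
#9=y depends on [8:y]
sources: [0:y, 1:z]
N(rest) = Σ N(rest − s) over sources s of rest; N(one piece) = 1:
  size 1 → [9]=1
  size 2 → [8,9]=1
  size 3 → [7,8,9]=1
  size 4 → [5,7,8,9]=1  [6,7,8,9]=1
  size 5 → [0,6,7,8,9]=1  [4,5,7,8,9]=1  [5,6,7,8,9]=2
  size 6 → [0,5,6,7,8,9]=3  [3,4,5,7,8,9]=1  [4,5,6,7,8,9]=3
  size 7 → [0,4,5,6,7,8,9]=6  [2,3,4,5,7,8,9]=1  [3,4,5,6,7,8,9]=4
  size 8 → [0,3,4,5,6,7,8,9]=10  [1,2,3,4,5,7,8,9]=1  [2,3,4,5,6,7,8,9]=5
  first=0(y) contributes 6
  first=1(z) contributes 15
|[w]| = 21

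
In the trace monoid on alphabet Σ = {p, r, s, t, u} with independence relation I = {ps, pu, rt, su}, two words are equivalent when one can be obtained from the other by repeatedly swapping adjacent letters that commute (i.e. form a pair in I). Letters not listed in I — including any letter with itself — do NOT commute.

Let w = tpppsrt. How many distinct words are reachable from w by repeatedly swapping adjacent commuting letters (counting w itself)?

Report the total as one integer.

8

piece 0:t — minimal
piece 1:p rests on {0:t}
piece 2:p rests on {1:p}
piece 3:p rests on {2:p}
piece 4:s rests on {0:t}
piece 5:r rests on {3:p, 4:s}
piece 6:t rests on {3:p, 4:s}
minimal pieces: {0:t}
ways to finish when only these pieces remain (= sum over removing one remaining piece with nothing left below it):
  1 left: {5}→1  {6}→1
  2 left: {5,6}→2
  3 left: {3,5,6}→2  {4,5,6}→2
  4 left: {2,3,5,6}→2  {3,4,5,6}→4
  5 left: {1,2,3,5,6}→2  {2,3,4,5,6}→6
  placing 0:t first → 8 extensions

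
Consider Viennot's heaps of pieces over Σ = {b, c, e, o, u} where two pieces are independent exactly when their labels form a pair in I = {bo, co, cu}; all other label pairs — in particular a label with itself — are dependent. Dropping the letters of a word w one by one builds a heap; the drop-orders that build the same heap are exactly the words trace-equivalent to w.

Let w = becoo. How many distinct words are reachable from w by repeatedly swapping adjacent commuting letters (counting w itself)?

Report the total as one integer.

3

0(b) covers ∅
1(e) covers 0:b
2(c) covers 1:e
3(o) covers 1:e
4(o) covers 3:o
floor of heap: 0:b
completions by unplaced set U, small U first (add the entries for U minus each lowest piece of U):
  |U|=1: {2}:1  {4}:1
  |U|=2: {2,4}:2  {3,4}:1
  |U|=3: {2,3,4}:3
  start at 0(b): 3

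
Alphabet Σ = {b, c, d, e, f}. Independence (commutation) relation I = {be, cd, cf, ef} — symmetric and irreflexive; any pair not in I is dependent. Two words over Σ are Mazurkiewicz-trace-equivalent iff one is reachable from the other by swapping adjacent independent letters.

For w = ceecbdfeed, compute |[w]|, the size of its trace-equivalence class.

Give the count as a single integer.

0(c) covers ∅
1(e) covers 0:c
2(e) covers 1:e
3(c) covers 2:e
4(b) covers 3:c
5(d) covers 4:b
6(f) covers 5:d
7(e) covers 5:d
8(e) covers 7:e
9(d) covers 6:f, 8:e
floor of heap: 0:c
completions by unplaced set U, small U first (add the entries for U minus each lowest piece of U):
  |U|=1: {9}:1
  |U|=2: {6,9}:1  {8,9}:1
  |U|=3: {6,8,9}:2  {7,8,9}:1
  |U|=4: {6,7,8,9}:3
  |U|=5: {5,6,7,8,9}:3
  |U|=6: {4,5,6,7,8,9}:3
  |U|=7: {3,4,5,6,7,8,9}:3
  |U|=8: {2,3,4,5,6,7,8,9}:3
  start at 0(c): 3

3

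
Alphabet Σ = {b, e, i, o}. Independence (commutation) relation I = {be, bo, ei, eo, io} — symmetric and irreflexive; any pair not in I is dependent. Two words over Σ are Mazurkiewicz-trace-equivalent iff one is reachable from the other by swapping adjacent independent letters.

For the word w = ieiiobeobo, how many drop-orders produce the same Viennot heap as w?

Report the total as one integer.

2520

drop 0:i onto floor
drop 1:e onto floor
drop 2:i onto {0:i}
drop 3:i onto {2:i}
drop 4:o onto floor
drop 5:b onto {3:i}
drop 6:e onto {1:e}
drop 7:o onto {4:o}
drop 8:b onto {5:b}
drop 9:o onto {7:o}
ground layer = {0:i, 1:e, 4:o}
drop-orders for the pieces not yet dropped (sum over which currently-grounded one goes next):
  1 to go: {6} 1  {8} 1  {9} 1
  2 to go: {1,6} 1  {5,8} 1  {6,8} 2  {6,9} 2  {7,9} 1  {8,9} 2
  3 to go: {1,6,8} 3  {1,6,9} 3  {3,5,8} 1  {4,7,9} 1  {5,6,8} 3  {5,8,9} 3  {6,7,9} 3  {6,8,9} 6  {7,8,9} 3
  4 to go: {1,5,6,8} 6  {1,6,7,9} 6  {1,6,8,9} 12  {2,3,5,8} 1  {3,5,6,8} 4  {3,5,8,9} 4  {4,6,7,9} 4  {4,7,8,9} 4  {5,6,8,9} 12  {5,7,8,9} 6  {6,7,8,9} 12
  5 to go: {0,2,3,5,8} 1  {1,3,5,6,8} 10  {1,4,6,7,9} 10  {1,5,6,8,9} 30  {1,6,7,8,9} 30  {2,3,5,6,8} 5  {2,3,5,8,9} 5  {3,5,6,8,9} 20  {3,5,7,8,9} 10  {4,5,7,8,9} 10  {4,6,7,8,9} 20  {5,6,7,8,9} 30
  6 to go: {0,2,3,5,6,8} 6  {0,2,3,5,8,9} 6  {1,2,3,5,6,8} 15  {1,3,5,6,8,9} 60  {1,4,6,7,8,9} 60  {1,5,6,7,8,9} 90  {2,3,5,6,8,9} 30  {2,3,5,7,8,9} 15  {3,4,5,7,8,9} 20  {3,5,6,7,8,9} 60  {4,5,6,7,8,9} 60
  7 to go: {0,1,2,3,5,6,8} 21  {0,2,3,5,6,8,9} 42  {0,2,3,5,7,8,9} 21  {1,2,3,5,6,8,9} 105  {1,3,5,6,7,8,9} 210  {1,4,5,6,7,8,9} 210  {2,3,4,5,7,8,9} 35  {2,3,5,6,7,8,9} 105  {3,4,5,6,7,8,9} 140
  8 to go: {0,1,2,3,5,6,8,9} 168  {0,2,3,4,5,7,8,9} 56  {0,2,3,5,6,7,8,9} 168  {1,2,3,5,6,7,8,9} 420  {1,3,4,5,6,7,8,9} 560  {2,3,4,5,6,7,8,9} 280
  if 0:i drops first: 1260 orders
  if 1:e drops first: 504 orders
  if 4:o drops first: 756 orders
heap linearizations: 2520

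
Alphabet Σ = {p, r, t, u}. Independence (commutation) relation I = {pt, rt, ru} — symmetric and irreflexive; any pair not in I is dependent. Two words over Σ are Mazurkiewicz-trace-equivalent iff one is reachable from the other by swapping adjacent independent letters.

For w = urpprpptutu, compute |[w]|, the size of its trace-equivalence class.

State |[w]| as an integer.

0(u) covers ∅
1(r) covers ∅
2(p) covers 0:u, 1:r
3(p) covers 2:p
4(r) covers 3:p
5(p) covers 4:r
6(p) covers 5:p
7(t) covers 0:u
8(u) covers 6:p, 7:t
9(t) covers 8:u
10(u) covers 9:t
floor of heap: 0:u, 1:r
completions by unplaced set U, small U first (add the entries for U minus each lowest piece of U):
  |U|=1: {10}:1
  |U|=2: {9,10}:1
  |U|=3: {8,9,10}:1
  |U|=4: {6,8,9,10}:1  {7,8,9,10}:1
  |U|=5: {5,6,8,9,10}:1  {6,7,8,9,10}:2
  |U|=6: {4,5,6,8,9,10}:1  {5,6,7,8,9,10}:3
  |U|=7: {3,4,5,6,8,9,10}:1  {4,5,6,7,8,9,10}:4
  |U|=8: {2,3,4,5,6,8,9,10}:1  {3,4,5,6,7,8,9,10}:5
  |U|=9: {1,2,3,4,5,6,8,9,10}:1  {2,3,4,5,6,7,8,9,10}:6
  start at 0(u): 7
  start at 1(r): 6
sum over floor = 13

13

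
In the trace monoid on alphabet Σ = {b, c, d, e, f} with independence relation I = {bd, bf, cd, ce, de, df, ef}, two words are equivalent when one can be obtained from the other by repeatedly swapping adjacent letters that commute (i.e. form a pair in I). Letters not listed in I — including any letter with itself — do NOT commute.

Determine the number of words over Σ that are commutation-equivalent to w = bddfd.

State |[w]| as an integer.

20

0(b) covers ∅
1(d) covers ∅
2(d) covers 1:d
3(f) covers ∅
4(d) covers 2:d
floor of heap: 0:b, 1:d, 3:f
completions by unplaced set U, small U first (add the entries for U minus each lowest piece of U):
  |U|=1: {0}:1  {3}:1  {4}:1
  |U|=2: {0,3}:2  {0,4}:2  {2,4}:1  {3,4}:2
  |U|=3: {0,2,4}:3  {0,3,4}:6  {1,2,4}:1  {2,3,4}:3
  start at 0(b): 4
  start at 1(d): 12
  start at 3(f): 4
sum over floor = 20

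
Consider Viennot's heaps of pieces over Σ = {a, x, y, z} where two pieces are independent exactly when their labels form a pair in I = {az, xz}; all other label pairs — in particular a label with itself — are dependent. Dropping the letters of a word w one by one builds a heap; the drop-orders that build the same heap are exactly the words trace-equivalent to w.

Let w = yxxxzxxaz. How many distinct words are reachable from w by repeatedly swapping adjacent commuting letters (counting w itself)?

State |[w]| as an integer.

28

drop 0:y onto floor
drop 1:x onto {0:y}
drop 2:x onto {1:x}
drop 3:x onto {2:x}
drop 4:z onto {0:y}
drop 5:x onto {3:x}
drop 6:x onto {5:x}
drop 7:a onto {6:x}
drop 8:z onto {4:z}
ground layer = {0:y}
drop-orders for the pieces not yet dropped (sum over which currently-grounded one goes next):
  1 to go: {7} 1  {8} 1
  2 to go: {4,8} 1  {6,7} 1  {7,8} 2
  3 to go: {4,7,8} 3  {5,6,7} 1  {6,7,8} 3
  4 to go: {3,5,6,7} 1  {4,6,7,8} 6  {5,6,7,8} 4
  5 to go: {2,3,5,6,7} 1  {3,5,6,7,8} 5  {4,5,6,7,8} 10
  6 to go: {1,2,3,5,6,7} 1  {2,3,5,6,7,8} 6  {3,4,5,6,7,8} 15
  7 to go: {1,2,3,5,6,7,8} 7  {2,3,4,5,6,7,8} 21
  if 0:y drops first: 28 orders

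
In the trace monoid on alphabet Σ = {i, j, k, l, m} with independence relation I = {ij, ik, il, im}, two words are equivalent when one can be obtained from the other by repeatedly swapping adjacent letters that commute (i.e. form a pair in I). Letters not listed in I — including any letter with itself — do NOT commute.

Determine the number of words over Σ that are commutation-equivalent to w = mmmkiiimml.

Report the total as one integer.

0(m) covers ∅
1(m) covers 0:m
2(m) covers 1:m
3(k) covers 2:m
4(i) covers ∅
5(i) covers 4:i
6(i) covers 5:i
7(m) covers 3:k
8(m) covers 7:m
9(l) covers 8:m
floor of heap: 0:m, 4:i
completions by unplaced set U, small U first (add the entries for U minus each lowest piece of U):
  |U|=1: {6}:1  {9}:1
  |U|=2: {5,6}:1  {6,9}:2  {8,9}:1
  |U|=3: {4,5,6}:1  {5,6,9}:3  {6,8,9}:3  {7,8,9}:1
  |U|=4: {3,7,8,9}:1  {4,5,6,9}:4  {5,6,8,9}:6  {6,7,8,9}:4
  |U|=5: {2,3,7,8,9}:1  {3,6,7,8,9}:5  {4,5,6,8,9}:10  {5,6,7,8,9}:10
  |U|=6: {1,2,3,7,8,9}:1  {2,3,6,7,8,9}:6  {3,5,6,7,8,9}:15  {4,5,6,7,8,9}:20
  |U|=7: {0,1,2,3,7,8,9}:1  {1,2,3,6,7,8,9}:7  {2,3,5,6,7,8,9}:21  {3,4,5,6,7,8,9}:35
  |U|=8: {0,1,2,3,6,7,8,9}:8  {1,2,3,5,6,7,8,9}:28  {2,3,4,5,6,7,8,9}:56
  start at 0(m): 84
  start at 4(i): 36
sum over floor = 120

120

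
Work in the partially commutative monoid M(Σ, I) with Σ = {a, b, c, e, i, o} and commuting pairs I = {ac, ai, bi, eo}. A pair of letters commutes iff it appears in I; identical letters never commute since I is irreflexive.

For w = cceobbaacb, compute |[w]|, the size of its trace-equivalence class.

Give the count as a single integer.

6

0(c) covers ∅
1(c) covers 0:c
2(e) covers 1:c
3(o) covers 1:c
4(b) covers 2:e, 3:o
5(b) covers 4:b
6(a) covers 5:b
7(a) covers 6:a
8(c) covers 5:b
9(b) covers 7:a, 8:c
floor of heap: 0:c
completions by unplaced set U, small U first (add the entries for U minus each lowest piece of U):
  |U|=1: {9}:1
  |U|=2: {7,9}:1  {8,9}:1
  |U|=3: {6,7,9}:1  {7,8,9}:2
  |U|=4: {6,7,8,9}:3
  |U|=5: {5,6,7,8,9}:3
  |U|=6: {4,5,6,7,8,9}:3
  |U|=7: {2,4,5,6,7,8,9}:3  {3,4,5,6,7,8,9}:3
  |U|=8: {2,3,4,5,6,7,8,9}:6
  start at 0(c): 6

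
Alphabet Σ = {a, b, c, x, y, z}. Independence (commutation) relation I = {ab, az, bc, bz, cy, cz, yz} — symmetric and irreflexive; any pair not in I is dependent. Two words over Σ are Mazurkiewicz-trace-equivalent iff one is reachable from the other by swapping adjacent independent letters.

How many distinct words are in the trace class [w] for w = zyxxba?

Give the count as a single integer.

0(z) covers ∅
1(y) covers ∅
2(x) covers 0:z, 1:y
3(x) covers 2:x
4(b) covers 3:x
5(a) covers 3:x
floor of heap: 0:z, 1:y
completions by unplaced set U, small U first (add the entries for U minus each lowest piece of U):
  |U|=1: {4}:1  {5}:1
  |U|=2: {4,5}:2
  |U|=3: {3,4,5}:2
  |U|=4: {2,3,4,5}:2
  start at 0(z): 2
  start at 1(y): 2
sum over floor = 4

4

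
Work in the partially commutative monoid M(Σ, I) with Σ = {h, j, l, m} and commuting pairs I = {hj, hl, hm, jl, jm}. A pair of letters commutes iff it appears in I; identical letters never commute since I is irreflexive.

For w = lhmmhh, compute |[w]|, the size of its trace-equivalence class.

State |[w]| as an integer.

20

#0=l has no predecessor
#1=h has no predecessor
#2=m depends on [0:l]
#3=m depends on [2:m]
#4=h depends on [1:h]
#5=h depends on [4:h]
sources: [0:l, 1:h]
N(rest) = Σ N(rest − s) over sources s of rest; N(one piece) = 1:
  size 1 → [3]=1  [5]=1
  size 2 → [2,3]=1  [3,5]=2  [4,5]=1
  size 3 → [0,2,3]=1  [1,4,5]=1  [2,3,5]=3  [3,4,5]=3
  size 4 → [0,2,3,5]=4  [1,3,4,5]=4  [2,3,4,5]=6
  first=0(l) contributes 10
  first=1(h) contributes 10
|[w]| = 20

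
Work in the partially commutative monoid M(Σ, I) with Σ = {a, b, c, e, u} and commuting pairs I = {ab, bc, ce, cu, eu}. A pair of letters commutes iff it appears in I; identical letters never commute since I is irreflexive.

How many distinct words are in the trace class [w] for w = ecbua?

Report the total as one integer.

4

drop 0:e onto floor
drop 1:c onto floor
drop 2:b onto {0:e}
drop 3:u onto {2:b}
drop 4:a onto {1:c, 3:u}
ground layer = {0:e, 1:c}
drop-orders for the pieces not yet dropped (sum over which currently-grounded one goes next):
  1 to go: {4} 1
  2 to go: {1,4} 1  {3,4} 1
  3 to go: {1,3,4} 2  {2,3,4} 1
  if 0:e drops first: 3 orders
  if 1:c drops first: 1 orders
heap linearizations: 4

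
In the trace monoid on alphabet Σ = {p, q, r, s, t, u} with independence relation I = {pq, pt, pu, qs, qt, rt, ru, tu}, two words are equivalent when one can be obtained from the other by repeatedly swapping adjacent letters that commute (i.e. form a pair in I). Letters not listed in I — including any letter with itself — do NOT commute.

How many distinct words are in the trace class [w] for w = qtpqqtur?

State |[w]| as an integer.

#0=q has no predecessor
#1=t has no predecessor
#2=p has no predecessor
#3=q depends on [0:q]
#4=q depends on [3:q]
#5=t depends on [1:t]
#6=u depends on [4:q]
#7=r depends on [2:p, 4:q]
sources: [0:q, 1:t, 2:p]
N(rest) = Σ N(rest − s) over sources s of rest; N(one piece) = 1:
  size 1 → [5]=1  [6]=1  [7]=1
  size 2 → [1,5]=1  [2,7]=1  [5,6]=2  [5,7]=2  [6,7]=2
  size 3 → [1,5,6]=3  [1,5,7]=3  [2,5,7]=3  [2,6,7]=3  [4,6,7]=2  [5,6,7]=6
  size 4 → [1,2,5,7]=6  [1,5,6,7]=12  [2,4,6,7]=5  [2,5,6,7]=12  [3,4,6,7]=2  [4,5,6,7]=8
  size 5 → [0,3,4,6,7]=2  [1,2,5,6,7]=30  [1,4,5,6,7]=20  [2,3,4,6,7]=7  [2,4,5,6,7]=25  [3,4,5,6,7]=10
  size 6 → [0,2,3,4,6,7]=9  [0,3,4,5,6,7]=12  [1,2,4,5,6,7]=75  [1,3,4,5,6,7]=30  [2,3,4,5,6,7]=42
  first=0(q) contributes 147
  first=1(t) contributes 63
  first=2(p) contributes 42
|[w]| = 252

252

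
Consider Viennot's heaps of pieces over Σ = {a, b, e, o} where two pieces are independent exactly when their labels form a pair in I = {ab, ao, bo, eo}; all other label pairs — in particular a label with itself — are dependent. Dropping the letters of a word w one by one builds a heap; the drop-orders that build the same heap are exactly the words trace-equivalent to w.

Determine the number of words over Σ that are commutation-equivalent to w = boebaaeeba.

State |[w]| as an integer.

60

piece 0:b — minimal
piece 1:o — minimal
piece 2:e rests on {0:b}
piece 3:b rests on {2:e}
piece 4:a rests on {2:e}
piece 5:a rests on {4:a}
piece 6:e rests on {3:b, 5:a}
piece 7:e rests on {6:e}
piece 8:b rests on {7:e}
piece 9:a rests on {7:e}
minimal pieces: {0:b, 1:o}
ways to finish when only these pieces remain (= sum over removing one remaining piece with nothing left below it):
  1 left: {1}→1  {8}→1  {9}→1
  2 left: {1,8}→2  {1,9}→2  {8,9}→2
  3 left: {1,8,9}→6  {7,8,9}→2
  4 left: {1,7,8,9}→8  {6,7,8,9}→2
  5 left: {1,6,7,8,9}→10  {3,6,7,8,9}→2  {5,6,7,8,9}→2
  6 left: {1,3,6,7,8,9}→12  {1,5,6,7,8,9}→12  {3,5,6,7,8,9}→4  {4,5,6,7,8,9}→2
  7 left: {1,3,5,6,7,8,9}→28  {1,4,5,6,7,8,9}→14  {3,4,5,6,7,8,9}→6
  8 left: {1,3,4,5,6,7,8,9}→48  {2,3,4,5,6,7,8,9}→6
  placing 0:b first → 54 extensions
  placing 1:o first → 6 extensions
total linear extensions = 60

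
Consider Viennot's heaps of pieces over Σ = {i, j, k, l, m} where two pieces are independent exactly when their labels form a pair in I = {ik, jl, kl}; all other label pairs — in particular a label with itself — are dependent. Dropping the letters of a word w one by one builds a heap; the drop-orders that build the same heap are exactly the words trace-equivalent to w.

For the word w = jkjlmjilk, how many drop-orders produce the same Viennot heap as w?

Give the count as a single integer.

12

0(j) covers ∅
1(k) covers 0:j
2(j) covers 1:k
3(l) covers ∅
4(m) covers 2:j, 3:l
5(j) covers 4:m
6(i) covers 5:j
7(l) covers 6:i
8(k) covers 5:j
floor of heap: 0:j, 3:l
completions by unplaced set U, small U first (add the entries for U minus each lowest piece of U):
  |U|=1: {7}:1  {8}:1
  |U|=2: {6,7}:1  {7,8}:2
  |U|=3: {6,7,8}:3
  |U|=4: {5,6,7,8}:3
  |U|=5: {4,5,6,7,8}:3
  |U|=6: {2,4,5,6,7,8}:3  {3,4,5,6,7,8}:3
  |U|=7: {1,2,4,5,6,7,8}:3  {2,3,4,5,6,7,8}:6
  start at 0(j): 9
  start at 3(l): 3
sum over floor = 12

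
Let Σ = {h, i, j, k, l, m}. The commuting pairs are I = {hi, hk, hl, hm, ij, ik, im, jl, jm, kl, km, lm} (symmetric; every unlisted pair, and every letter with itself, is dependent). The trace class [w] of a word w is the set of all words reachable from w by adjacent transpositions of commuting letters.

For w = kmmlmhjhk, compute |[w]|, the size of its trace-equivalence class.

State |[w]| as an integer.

piece 0:k — minimal
piece 1:m — minimal
piece 2:m rests on {1:m}
piece 3:l — minimal
piece 4:m rests on {2:m}
piece 5:h — minimal
piece 6:j rests on {0:k, 5:h}
piece 7:h rests on {6:j}
piece 8:k rests on {6:j}
minimal pieces: {0:k, 1:m, 3:l, 5:h}
ways to finish when only these pieces remain (= sum over removing one remaining piece with nothing left below it):
  1 left: {3}→1  {4}→1  {7}→1  {8}→1
  2 left: {2,4}→1  {3,4}→2  {3,7}→2  {3,8}→2  {4,7}→2  {4,8}→2  {7,8}→2
  3 left: {1,2,4}→1  {2,3,4}→3  {2,4,7}→3  {2,4,8}→3  {3,4,7}→6  {3,4,8}→6  {3,7,8}→6  {4,7,8}→6  {6,7,8}→2
  4 left: {0,6,7,8}→2  {1,2,3,4}→4  {1,2,4,7}→4  {1,2,4,8}→4  {2,3,4,7}→12  {2,3,4,8}→12  {2,4,7,8}→12  {3,4,7,8}→24  {3,6,7,8}→8  {4,6,7,8}→8  {5,6,7,8}→2
  5 left: {0,3,6,7,8}→10  {0,4,6,7,8}→10  {0,5,6,7,8}→4  {1,2,3,4,7}→20  {1,2,3,4,8}→20  {1,2,4,7,8}→20  {2,3,4,7,8}→60  {2,4,6,7,8}→20  {3,4,6,7,8}→40  {3,5,6,7,8}→10  {4,5,6,7,8}→10
  6 left: {0,2,4,6,7,8}→30  {0,3,4,6,7,8}→60  {0,3,5,6,7,8}→24  {0,4,5,6,7,8}→24  {1,2,3,4,7,8}→120  {1,2,4,6,7,8}→40  {2,3,4,6,7,8}→120  {2,4,5,6,7,8}→30  {3,4,5,6,7,8}→60
  7 left: {0,1,2,4,6,7,8}→70  {0,2,3,4,6,7,8}→210  {0,2,4,5,6,7,8}→84  {0,3,4,5,6,7,8}→168  {1,2,3,4,6,7,8}→280  {1,2,4,5,6,7,8}→70  {2,3,4,5,6,7,8}→210
  placing 0:k first → 560 extensions
  placing 1:m first → 672 extensions
  placing 3:l first → 224 extensions
  placing 5:h first → 560 extensions
total linear extensions = 2016

2016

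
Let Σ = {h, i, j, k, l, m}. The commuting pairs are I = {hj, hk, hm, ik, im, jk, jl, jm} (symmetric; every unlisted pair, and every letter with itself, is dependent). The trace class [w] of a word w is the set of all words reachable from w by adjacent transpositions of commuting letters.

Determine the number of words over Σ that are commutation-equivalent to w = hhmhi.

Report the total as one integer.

#0=h has no predecessor
#1=h depends on [0:h]
#2=m has no predecessor
#3=h depends on [1:h]
#4=i depends on [3:h]
sources: [0:h, 2:m]
N(rest) = Σ N(rest − s) over sources s of rest; N(one piece) = 1:
  size 1 → [2]=1  [4]=1
  size 2 → [2,4]=2  [3,4]=1
  size 3 → [1,3,4]=1  [2,3,4]=3
  first=0(h) contributes 4
  first=2(m) contributes 1
|[w]| = 5

5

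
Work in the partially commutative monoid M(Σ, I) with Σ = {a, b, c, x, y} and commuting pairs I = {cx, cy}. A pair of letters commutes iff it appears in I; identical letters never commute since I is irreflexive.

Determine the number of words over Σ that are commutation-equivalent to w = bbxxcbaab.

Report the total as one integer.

3

#0=b has no predecessor
#1=b depends on [0:b]
#2=x depends on [1:b]
#3=x depends on [2:x]
#4=c depends on [1:b]
#5=b depends on [3:x, 4:c]
#6=a depends on [5:b]
#7=a depends on [6:a]
#8=b depends on [7:a]
sources: [0:b]
N(rest) = Σ N(rest − s) over sources s of rest; N(one piece) = 1:
  size 1 → [8]=1
  size 2 → [7,8]=1
  size 3 → [6,7,8]=1
  size 4 → [5,6,7,8]=1
  size 5 → [3,5,6,7,8]=1  [4,5,6,7,8]=1
  size 6 → [2,3,5,6,7,8]=1  [3,4,5,6,7,8]=2
  size 7 → [2,3,4,5,6,7,8]=3
  first=0(b) contributes 3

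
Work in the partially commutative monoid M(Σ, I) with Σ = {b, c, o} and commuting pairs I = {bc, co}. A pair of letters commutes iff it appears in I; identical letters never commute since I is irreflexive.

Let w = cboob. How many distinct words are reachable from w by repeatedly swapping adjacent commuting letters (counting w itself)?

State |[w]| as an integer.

drop 0:c onto floor
drop 1:b onto floor
drop 2:o onto {1:b}
drop 3:o onto {2:o}
drop 4:b onto {3:o}
ground layer = {0:c, 1:b}
drop-orders for the pieces not yet dropped (sum over which currently-grounded one goes next):
  1 to go: {0} 1  {4} 1
  2 to go: {0,4} 2  {3,4} 1
  3 to go: {0,3,4} 3  {2,3,4} 1
  if 0:c drops first: 1 orders
  if 1:b drops first: 4 orders
heap linearizations: 5

5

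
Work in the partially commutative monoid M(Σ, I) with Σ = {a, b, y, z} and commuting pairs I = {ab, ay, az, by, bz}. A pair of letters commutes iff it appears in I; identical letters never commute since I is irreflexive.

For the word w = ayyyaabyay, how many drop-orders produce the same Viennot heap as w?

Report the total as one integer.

#0=a has no predecessor
#1=y has no predecessor
#2=y depends on [1:y]
#3=y depends on [2:y]
#4=a depends on [0:a]
#5=a depends on [4:a]
#6=b has no predecessor
#7=y depends on [3:y]
#8=a depends on [5:a]
#9=y depends on [7:y]
sources: [0:a, 1:y, 6:b]
N(rest) = Σ N(rest − s) over sources s of rest; N(one piece) = 1:
  size 1 → [6]=1  [8]=1  [9]=1
  size 2 → [5,8]=1  [6,8]=2  [6,9]=2  [7,9]=1  [8,9]=2
  size 3 → [3,7,9]=1  [4,5,8]=1  [5,6,8]=3  [5,8,9]=3  [6,7,9]=3  [6,8,9]=6  [7,8,9]=3
  size 4 → [0,4,5,8]=1  [2,3,7,9]=1  [3,6,7,9]=4  [3,7,8,9]=4  [4,5,6,8]=4  [4,5,8,9]=4  [5,6,8,9]=12  [5,7,8,9]=6  [6,7,8,9]=12
  size 5 → [0,4,5,6,8]=5  [0,4,5,8,9]=5  [1,2,3,7,9]=1  [2,3,6,7,9]=5  [2,3,7,8,9]=5  [3,5,7,8,9]=10  [3,6,7,8,9]=20  [4,5,6,8,9]=20  [4,5,7,8,9]=10  [5,6,7,8,9]=30
  size 6 → [0,4,5,6,8,9]=30  [0,4,5,7,8,9]=15  [1,2,3,6,7,9]=6  [1,2,3,7,8,9]=6  [2,3,5,7,8,9]=15  [2,3,6,7,8,9]=30  [3,4,5,7,8,9]=20  [3,5,6,7,8,9]=60  [4,5,6,7,8,9]=60
  size 7 → [0,3,4,5,7,8,9]=35  [0,4,5,6,7,8,9]=105  [1,2,3,5,7,8,9]=21  [1,2,3,6,7,8,9]=42  [2,3,4,5,7,8,9]=35  [2,3,5,6,7,8,9]=105  [3,4,5,6,7,8,9]=140
  size 8 → [0,2,3,4,5,7,8,9]=70  [0,3,4,5,6,7,8,9]=280  [1,2,3,4,5,7,8,9]=56  [1,2,3,5,6,7,8,9]=168  [2,3,4,5,6,7,8,9]=280
  first=0(a) contributes 504
  first=1(y) contributes 630
  first=6(b) contributes 126
|[w]| = 1260

1260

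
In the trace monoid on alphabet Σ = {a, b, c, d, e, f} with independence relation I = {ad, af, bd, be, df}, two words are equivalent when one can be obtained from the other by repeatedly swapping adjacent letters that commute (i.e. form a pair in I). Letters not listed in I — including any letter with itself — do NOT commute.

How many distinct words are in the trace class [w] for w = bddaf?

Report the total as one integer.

20

#0=b has no predecessor
#1=d has no predecessor
#2=d depends on [1:d]
#3=a depends on [0:b]
#4=f depends on [0:b]
sources: [0:b, 1:d]
N(rest) = Σ N(rest − s) over sources s of rest; N(one piece) = 1:
  size 1 → [2]=1  [3]=1  [4]=1
  size 2 → [1,2]=1  [2,3]=2  [2,4]=2  [3,4]=2
  size 3 → [0,3,4]=2  [1,2,3]=3  [1,2,4]=3  [2,3,4]=6
  first=0(b) contributes 12
  first=1(d) contributes 8
|[w]| = 20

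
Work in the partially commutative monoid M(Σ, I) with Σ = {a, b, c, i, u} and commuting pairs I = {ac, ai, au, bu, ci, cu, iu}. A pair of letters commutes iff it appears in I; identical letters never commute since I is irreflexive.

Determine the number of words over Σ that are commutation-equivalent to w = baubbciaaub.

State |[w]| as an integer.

660

0(b) covers ∅
1(a) covers 0:b
2(u) covers ∅
3(b) covers 1:a
4(b) covers 3:b
5(c) covers 4:b
6(i) covers 4:b
7(a) covers 4:b
8(a) covers 7:a
9(u) covers 2:u
10(b) covers 5:c, 6:i, 8:a
floor of heap: 0:b, 2:u
completions by unplaced set U, small U first (add the entries for U minus each lowest piece of U):
  |U|=1: {9}:1  {10}:1
  |U|=2: {2,9}:1  {5,10}:1  {6,10}:1  {8,10}:1  {9,10}:2
  |U|=3: {2,9,10}:3  {5,6,10}:2  {5,8,10}:2  {5,9,10}:3  {6,8,10}:2  {6,9,10}:3  {7,8,10}:1  {8,9,10}:3
  |U|=4: {2,5,9,10}:6  {2,6,9,10}:6  {2,8,9,10}:6  {5,6,8,10}:6  {5,6,9,10}:8  {5,7,8,10}:3  {5,8,9,10}:8  {6,7,8,10}:3  {6,8,9,10}:8  {7,8,9,10}:4
  |U|=5: {2,5,6,9,10}:20  {2,5,8,9,10}:20  {2,6,8,9,10}:20  {2,7,8,9,10}:10  {5,6,7,8,10}:12  {5,6,8,9,10}:30  {5,7,8,9,10}:15  {6,7,8,9,10}:15
  |U|=6: {2,5,6,8,9,10}:90  {2,5,7,8,9,10}:45  {2,6,7,8,9,10}:45  {4,5,6,7,8,10}:12  {5,6,7,8,9,10}:72
  |U|=7: {2,5,6,7,8,9,10}:252  {3,4,5,6,7,8,10}:12  {4,5,6,7,8,9,10}:84
  |U|=8: {1,3,4,5,6,7,8,10}:12  {2,4,5,6,7,8,9,10}:336  {3,4,5,6,7,8,9,10}:96
  |U|=9: {0,1,3,4,5,6,7,8,10}:12  {1,3,4,5,6,7,8,9,10}:108  {2,3,4,5,6,7,8,9,10}:432
  start at 0(b): 540
  start at 2(u): 120
sum over floor = 660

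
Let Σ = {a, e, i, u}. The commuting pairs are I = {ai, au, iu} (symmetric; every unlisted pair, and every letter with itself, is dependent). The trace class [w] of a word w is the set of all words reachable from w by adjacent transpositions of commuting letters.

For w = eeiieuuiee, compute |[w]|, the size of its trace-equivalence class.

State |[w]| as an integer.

drop 0:e onto floor
drop 1:e onto {0:e}
drop 2:i onto {1:e}
drop 3:i onto {2:i}
drop 4:e onto {3:i}
drop 5:u onto {4:e}
drop 6:u onto {5:u}
drop 7:i onto {4:e}
drop 8:e onto {6:u, 7:i}
drop 9:e onto {8:e}
ground layer = {0:e}
drop-orders for the pieces not yet dropped (sum over which currently-grounded one goes next):
  1 to go: {9} 1
  2 to go: {8,9} 1
  3 to go: {6,8,9} 1  {7,8,9} 1
  4 to go: {5,6,8,9} 1  {6,7,8,9} 2
  5 to go: {5,6,7,8,9} 3
  6 to go: {4,5,6,7,8,9} 3
  7 to go: {3,4,5,6,7,8,9} 3
  8 to go: {2,3,4,5,6,7,8,9} 3
  if 0:e drops first: 3 orders

3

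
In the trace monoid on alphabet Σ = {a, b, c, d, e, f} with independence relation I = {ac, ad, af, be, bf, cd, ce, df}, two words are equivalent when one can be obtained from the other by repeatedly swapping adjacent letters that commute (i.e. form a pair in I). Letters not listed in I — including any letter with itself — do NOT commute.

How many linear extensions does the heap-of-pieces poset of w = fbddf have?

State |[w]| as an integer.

10

drop 0:f onto floor
drop 1:b onto floor
drop 2:d onto {1:b}
drop 3:d onto {2:d}
drop 4:f onto {0:f}
ground layer = {0:f, 1:b}
drop-orders for the pieces not yet dropped (sum over which currently-grounded one goes next):
  1 to go: {3} 1  {4} 1
  2 to go: {0,4} 1  {2,3} 1  {3,4} 2
  3 to go: {0,3,4} 3  {1,2,3} 1  {2,3,4} 3
  if 0:f drops first: 4 orders
  if 1:b drops first: 6 orders
heap linearizations: 10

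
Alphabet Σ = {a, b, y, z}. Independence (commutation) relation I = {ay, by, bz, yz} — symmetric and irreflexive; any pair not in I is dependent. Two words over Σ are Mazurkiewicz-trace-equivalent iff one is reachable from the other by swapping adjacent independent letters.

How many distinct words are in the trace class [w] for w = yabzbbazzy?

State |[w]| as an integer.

180

piece 0:y — minimal
piece 1:a — minimal
piece 2:b rests on {1:a}
piece 3:z rests on {1:a}
piece 4:b rests on {2:b}
piece 5:b rests on {4:b}
piece 6:a rests on {3:z, 5:b}
piece 7:z rests on {6:a}
piece 8:z rests on {7:z}
piece 9:y rests on {0:y}
minimal pieces: {0:y, 1:a}
ways to finish when only these pieces remain (= sum over removing one remaining piece with nothing left below it):
  1 left: {8}→1  {9}→1
  2 left: {0,9}→1  {7,8}→1  {8,9}→2
  3 left: {0,8,9}→3  {6,7,8}→1  {7,8,9}→3
  4 left: {0,7,8,9}→6  {3,6,7,8}→1  {5,6,7,8}→1  {6,7,8,9}→4
  5 left: {0,6,7,8,9}→10  {3,5,6,7,8}→2  {3,6,7,8,9}→5  {4,5,6,7,8}→1  {5,6,7,8,9}→5
  6 left: {0,3,6,7,8,9}→15  {0,5,6,7,8,9}→15  {2,4,5,6,7,8}→1  {3,4,5,6,7,8}→3  {3,5,6,7,8,9}→12  {4,5,6,7,8,9}→6
  7 left: {0,3,5,6,7,8,9}→42  {0,4,5,6,7,8,9}→21  {2,3,4,5,6,7,8}→4  {2,4,5,6,7,8,9}→7  {3,4,5,6,7,8,9}→21
  8 left: {0,2,4,5,6,7,8,9}→28  {0,3,4,5,6,7,8,9}→84  {1,2,3,4,5,6,7,8}→4  {2,3,4,5,6,7,8,9}→32
  placing 0:y first → 36 extensions
  placing 1:a first → 144 extensions
total linear extensions = 180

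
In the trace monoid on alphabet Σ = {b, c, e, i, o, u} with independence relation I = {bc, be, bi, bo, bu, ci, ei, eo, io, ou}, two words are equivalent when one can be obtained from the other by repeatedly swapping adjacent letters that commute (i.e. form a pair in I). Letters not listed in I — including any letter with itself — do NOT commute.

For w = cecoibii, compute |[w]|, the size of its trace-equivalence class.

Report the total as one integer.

280

0(c) covers ∅
1(e) covers 0:c
2(c) covers 1:e
3(o) covers 2:c
4(i) covers ∅
5(b) covers ∅
6(i) covers 4:i
7(i) covers 6:i
floor of heap: 0:c, 4:i, 5:b
completions by unplaced set U, small U first (add the entries for U minus each lowest piece of U):
  |U|=1: {3}:1  {5}:1  {7}:1
  |U|=2: {2,3}:1  {3,5}:2  {3,7}:2  {5,7}:2  {6,7}:1
  |U|=3: {1,2,3}:1  {2,3,5}:3  {2,3,7}:3  {3,5,7}:6  {3,6,7}:3  {4,6,7}:1  {5,6,7}:3
  |U|=4: {0,1,2,3}:1  {1,2,3,5}:4  {1,2,3,7}:4  {2,3,5,7}:12  {2,3,6,7}:6  {3,4,6,7}:4  {3,5,6,7}:12  {4,5,6,7}:4
  |U|=5: {0,1,2,3,5}:5  {0,1,2,3,7}:5  {1,2,3,5,7}:20  {1,2,3,6,7}:10  {2,3,4,6,7}:10  {2,3,5,6,7}:30  {3,4,5,6,7}:20
  |U|=6: {0,1,2,3,5,7}:30  {0,1,2,3,6,7}:15  {1,2,3,4,6,7}:20  {1,2,3,5,6,7}:60  {2,3,4,5,6,7}:60
  start at 0(c): 140
  start at 4(i): 105
  start at 5(b): 35
sum over floor = 280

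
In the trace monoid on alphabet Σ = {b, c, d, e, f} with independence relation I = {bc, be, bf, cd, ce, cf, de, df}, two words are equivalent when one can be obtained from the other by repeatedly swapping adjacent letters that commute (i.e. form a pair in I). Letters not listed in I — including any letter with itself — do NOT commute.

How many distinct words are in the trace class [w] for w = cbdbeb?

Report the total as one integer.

30

piece 0:c — minimal
piece 1:b — minimal
piece 2:d rests on {1:b}
piece 3:b rests on {2:d}
piece 4:e — minimal
piece 5:b rests on {3:b}
minimal pieces: {0:c, 1:b, 4:e}
ways to finish when only these pieces remain (= sum over removing one remaining piece with nothing left below it):
  1 left: {0}→1  {4}→1  {5}→1
  2 left: {0,4}→2  {0,5}→2  {3,5}→1  {4,5}→2
  3 left: {0,3,5}→3  {0,4,5}→6  {2,3,5}→1  {3,4,5}→3
  4 left: {0,2,3,5}→4  {0,3,4,5}→12  {1,2,3,5}→1  {2,3,4,5}→4
  placing 0:c first → 5 extensions
  placing 1:b first → 20 extensions
  placing 4:e first → 5 extensions
total linear extensions = 30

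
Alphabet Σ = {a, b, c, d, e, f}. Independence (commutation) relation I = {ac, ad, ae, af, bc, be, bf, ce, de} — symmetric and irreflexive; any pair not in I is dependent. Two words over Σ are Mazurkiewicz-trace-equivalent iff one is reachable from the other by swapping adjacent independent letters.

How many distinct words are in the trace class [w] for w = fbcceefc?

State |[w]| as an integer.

48

0(f) covers ∅
1(b) covers ∅
2(c) covers 0:f
3(c) covers 2:c
4(e) covers 0:f
5(e) covers 4:e
6(f) covers 3:c, 5:e
7(c) covers 6:f
floor of heap: 0:f, 1:b
completions by unplaced set U, small U first (add the entries for U minus each lowest piece of U):
  |U|=1: {1}:1  {7}:1
  |U|=2: {1,7}:2  {6,7}:1
  |U|=3: {1,6,7}:3  {3,6,7}:1  {5,6,7}:1
  |U|=4: {1,3,6,7}:4  {1,5,6,7}:4  {2,3,6,7}:1  {3,5,6,7}:2  {4,5,6,7}:1
  |U|=5: {1,2,3,6,7}:5  {1,3,5,6,7}:10  {1,4,5,6,7}:5  {2,3,5,6,7}:3  {3,4,5,6,7}:3
  |U|=6: {1,2,3,5,6,7}:18  {1,3,4,5,6,7}:18  {2,3,4,5,6,7}:6
  start at 0(f): 42
  start at 1(b): 6
sum over floor = 48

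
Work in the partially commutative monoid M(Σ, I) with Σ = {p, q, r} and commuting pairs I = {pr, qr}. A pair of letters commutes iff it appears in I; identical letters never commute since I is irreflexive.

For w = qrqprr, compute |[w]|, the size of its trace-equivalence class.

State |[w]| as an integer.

20

#0=q has no predecessor
#1=r has no predecessor
#2=q depends on [0:q]
#3=p depends on [2:q]
#4=r depends on [1:r]
#5=r depends on [4:r]
sources: [0:q, 1:r]
N(rest) = Σ N(rest − s) over sources s of rest; N(one piece) = 1:
  size 1 → [3]=1  [5]=1
  size 2 → [2,3]=1  [3,5]=2  [4,5]=1
  size 3 → [0,2,3]=1  [1,4,5]=1  [2,3,5]=3  [3,4,5]=3
  size 4 → [0,2,3,5]=4  [1,3,4,5]=4  [2,3,4,5]=6
  first=0(q) contributes 10
  first=1(r) contributes 10
|[w]| = 20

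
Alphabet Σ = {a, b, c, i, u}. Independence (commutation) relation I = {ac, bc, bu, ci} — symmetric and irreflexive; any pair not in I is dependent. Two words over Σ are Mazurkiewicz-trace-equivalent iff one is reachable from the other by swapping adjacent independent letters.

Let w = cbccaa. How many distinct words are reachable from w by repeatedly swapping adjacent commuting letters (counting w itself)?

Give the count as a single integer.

0(c) covers ∅
1(b) covers ∅
2(c) covers 0:c
3(c) covers 2:c
4(a) covers 1:b
5(a) covers 4:a
floor of heap: 0:c, 1:b
completions by unplaced set U, small U first (add the entries for U minus each lowest piece of U):
  |U|=1: {3}:1  {5}:1
  |U|=2: {2,3}:1  {3,5}:2  {4,5}:1
  |U|=3: {0,2,3}:1  {1,4,5}:1  {2,3,5}:3  {3,4,5}:3
  |U|=4: {0,2,3,5}:4  {1,3,4,5}:4  {2,3,4,5}:6
  start at 0(c): 10
  start at 1(b): 10
sum over floor = 20

20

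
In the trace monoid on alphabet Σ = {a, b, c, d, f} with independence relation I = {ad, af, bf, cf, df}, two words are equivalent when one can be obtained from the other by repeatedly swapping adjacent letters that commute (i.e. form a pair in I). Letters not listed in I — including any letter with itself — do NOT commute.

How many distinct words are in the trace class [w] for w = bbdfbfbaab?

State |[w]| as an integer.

0(b) covers ∅
1(b) covers 0:b
2(d) covers 1:b
3(f) covers ∅
4(b) covers 2:d
5(f) covers 3:f
6(b) covers 4:b
7(a) covers 6:b
8(a) covers 7:a
9(b) covers 8:a
floor of heap: 0:b, 3:f
completions by unplaced set U, small U first (add the entries for U minus each lowest piece of U):
  |U|=1: {5}:1  {9}:1
  |U|=2: {3,5}:1  {5,9}:2  {8,9}:1
  |U|=3: {3,5,9}:3  {5,8,9}:3  {7,8,9}:1
  |U|=4: {3,5,8,9}:6  {5,7,8,9}:4  {6,7,8,9}:1
  |U|=5: {3,5,7,8,9}:10  {4,6,7,8,9}:1  {5,6,7,8,9}:5
  |U|=6: {2,4,6,7,8,9}:1  {3,5,6,7,8,9}:15  {4,5,6,7,8,9}:6
  |U|=7: {1,2,4,6,7,8,9}:1  {2,4,5,6,7,8,9}:7  {3,4,5,6,7,8,9}:21
  |U|=8: {0,1,2,4,6,7,8,9}:1  {1,2,4,5,6,7,8,9}:8  {2,3,4,5,6,7,8,9}:28
  start at 0(b): 36
  start at 3(f): 9
sum over floor = 45

45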